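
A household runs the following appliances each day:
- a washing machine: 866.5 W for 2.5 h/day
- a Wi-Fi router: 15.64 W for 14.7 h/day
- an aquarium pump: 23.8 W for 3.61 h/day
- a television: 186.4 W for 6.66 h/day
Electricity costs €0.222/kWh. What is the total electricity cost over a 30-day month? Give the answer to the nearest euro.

washing machine: 866.5 W × 2.5 h × 30 d = 64,988 Wh = 64.99 kWh
Wi-Fi router: 15.64 W × 14.7 h × 30 d = 6,897 Wh = 6.897 kWh
aquarium pump: 23.8 W × 3.61 h × 30 d = 2,578 Wh = 2.578 kWh
television: 186.4 W × 6.66 h × 30 d = 37,243 Wh = 37.24 kWh
Total energy = 64.99 + 6.897 + 2.578 + 37.24 = 111.7 kWh
Cost = 111.7 kWh × €0.222 = €24.80 ≈ €25

€25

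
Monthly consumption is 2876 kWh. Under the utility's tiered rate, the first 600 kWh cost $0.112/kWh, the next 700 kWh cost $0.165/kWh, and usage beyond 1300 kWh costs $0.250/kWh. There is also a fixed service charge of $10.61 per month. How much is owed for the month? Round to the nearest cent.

$587.31

First 600 kWh × $0.112 = $67.20
Next 700 kWh × $0.165 = $115.50
Remaining 1576 kWh × $0.250 = $394.00
Energy charge = $576.70; + service $10.61 = $587.31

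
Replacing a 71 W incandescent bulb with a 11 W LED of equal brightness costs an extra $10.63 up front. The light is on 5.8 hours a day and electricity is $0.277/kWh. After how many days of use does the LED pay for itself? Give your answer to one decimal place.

110.3 days

Power saved = 71 − 11 = 60 W
Daily energy saved = 60 W × 5.8 h = 348 Wh = 0.348 kWh
Daily savings = 0.348 × $0.277 = $0.0964
Payback = $10.63 / $0.0964 per day = 110.3 days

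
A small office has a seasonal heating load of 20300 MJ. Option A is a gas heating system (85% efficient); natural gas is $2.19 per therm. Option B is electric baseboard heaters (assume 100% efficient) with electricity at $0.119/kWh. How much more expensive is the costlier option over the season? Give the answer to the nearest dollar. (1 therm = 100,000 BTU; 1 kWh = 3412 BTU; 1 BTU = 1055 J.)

$175

Heat load = 20300 MJ = 20,300,000,000 J / 1055 = 19,241,706 BTU
Gas: input = 19,241,706 / 0.85 = 22,637,301 BTU = 226.4 therm → 226.4 × $2.19 = $495.76
Electric: 19,241,706 BTU / 3412 = 5,639 kWh → × $0.119 = $671.09
Difference = |$495.76 − $671.09| = $175.33 ≈ $175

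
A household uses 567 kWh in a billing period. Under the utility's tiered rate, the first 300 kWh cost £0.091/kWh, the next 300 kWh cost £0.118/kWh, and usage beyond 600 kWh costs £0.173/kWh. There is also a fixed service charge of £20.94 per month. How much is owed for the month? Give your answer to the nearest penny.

First 300 kWh × £0.091 = £27.30
Next 267 kWh × £0.118 = £31.51
Remaining tier: 0 kWh (not reached)
Energy charge = £58.81; + service £20.94 = £79.75

£79.75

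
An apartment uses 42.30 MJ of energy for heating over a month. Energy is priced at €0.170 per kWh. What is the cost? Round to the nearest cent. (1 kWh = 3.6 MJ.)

€2.00

42.30 MJ × (0.27778 kWh/MJ) = 11.75 kWh
Cost = 11.75 kWh × €0.170/kWh = €2.00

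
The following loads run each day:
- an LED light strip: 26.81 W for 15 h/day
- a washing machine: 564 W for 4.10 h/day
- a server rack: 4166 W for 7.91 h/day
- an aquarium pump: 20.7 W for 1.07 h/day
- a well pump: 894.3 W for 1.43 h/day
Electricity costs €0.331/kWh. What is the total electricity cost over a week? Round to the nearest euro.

€86

LED light strip: 26.81 W × 15 h × 7 d = 2,815 Wh = 2.815 kWh
washing machine: 564 W × 4.10 h × 7 d = 16,187 Wh = 16.19 kWh
server rack: 4166 W × 7.91 h × 7 d = 230,671 Wh = 230.7 kWh
aquarium pump: 20.7 W × 1.07 h × 7 d = 155 Wh = 0.155 kWh
well pump: 894.3 W × 1.43 h × 7 d = 8,952 Wh = 8.952 kWh
Total energy = 2.815 + 16.19 + 230.7 + 0.155 + 8.952 = 258.8 kWh
Cost = 258.8 kWh × €0.331 = €85.66 ≈ €86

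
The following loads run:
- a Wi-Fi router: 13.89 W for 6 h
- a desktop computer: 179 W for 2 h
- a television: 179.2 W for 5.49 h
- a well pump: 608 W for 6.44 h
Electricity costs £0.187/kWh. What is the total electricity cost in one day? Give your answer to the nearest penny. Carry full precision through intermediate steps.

£1.00

Wi-Fi router: 13.89 W × 6 h = 83 Wh = 0.08334 kWh
desktop computer: 179 W × 2 h = 358 Wh = 0.358 kWh
television: 179.2 W × 5.49 h = 984 Wh = 0.9838 kWh
well pump: 608 W × 6.44 h = 3,916 Wh = 3.916 kWh
Total energy = 0.08334 + 0.358 + 0.9838 + 3.916 = 5.341 kWh
Cost = 5.341 kWh × £0.187 = £1.00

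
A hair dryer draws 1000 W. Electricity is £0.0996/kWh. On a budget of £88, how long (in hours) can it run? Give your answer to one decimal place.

883.5 h

Energy budget = £88 / £0.0996 per kWh = 883.5 kWh = 883,534 Wh
Runtime = 883,534 Wh / 1000 W = 883.5 h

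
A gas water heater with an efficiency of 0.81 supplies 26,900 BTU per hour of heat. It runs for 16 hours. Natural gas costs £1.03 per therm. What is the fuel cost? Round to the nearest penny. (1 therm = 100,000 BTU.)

Heat delivered = 26,900 BTU/h × 16 h = 430,400 BTU
Gas input = 430,400 / 0.81 = 531,358 BTU
= 531,358 / 100,000 = 5.314 therm
Cost = 5.314 × £1.03/therm = £5.47

£5.47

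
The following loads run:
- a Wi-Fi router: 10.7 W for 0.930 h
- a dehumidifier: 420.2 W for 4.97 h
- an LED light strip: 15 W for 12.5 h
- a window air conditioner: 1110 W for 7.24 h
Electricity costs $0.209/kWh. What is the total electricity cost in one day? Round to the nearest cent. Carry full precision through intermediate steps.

$2.16

Wi-Fi router: 10.7 W × 0.930 h = 10 Wh = 0.009951 kWh
dehumidifier: 420.2 W × 4.97 h = 2,088 Wh = 2.088 kWh
LED light strip: 15 W × 12.5 h = 188 Wh = 0.1875 kWh
window air conditioner: 1110 W × 7.24 h = 8,036 Wh = 8.036 kWh
Total energy = 0.009951 + 2.088 + 0.1875 + 8.036 = 10.32 kWh
Cost = 10.32 kWh × $0.209 = $2.16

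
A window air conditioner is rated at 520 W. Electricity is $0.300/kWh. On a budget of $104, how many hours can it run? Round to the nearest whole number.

Energy budget = $104 / $0.300 per kWh = 346.7 kWh = 346,667 Wh
Runtime = 346,667 Wh / 520 W = 666.7 h

667 h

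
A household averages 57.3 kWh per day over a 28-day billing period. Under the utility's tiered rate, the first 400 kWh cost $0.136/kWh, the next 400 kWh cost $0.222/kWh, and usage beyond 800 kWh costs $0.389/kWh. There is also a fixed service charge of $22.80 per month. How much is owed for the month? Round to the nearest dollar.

$479

Usage = 57.3 kWh/day × 28 days = 1604.4 kWh
First 400 kWh × $0.136 = $54.40
Next 400 kWh × $0.222 = $88.80
Remaining 804.4 kWh × $0.389 = $312.91
Energy charge = $456.11; + service $22.80 = $478.91 ≈ $479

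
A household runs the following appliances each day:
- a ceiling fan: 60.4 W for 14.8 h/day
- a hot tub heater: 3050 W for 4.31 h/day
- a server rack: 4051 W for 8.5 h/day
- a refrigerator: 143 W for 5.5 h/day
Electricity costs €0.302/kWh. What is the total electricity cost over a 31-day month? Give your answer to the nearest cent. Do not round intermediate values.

€461.17

ceiling fan: 60.4 W × 14.8 h × 31 d = 27,712 Wh = 27.71 kWh
hot tub heater: 3050 W × 4.31 h × 31 d = 407,510 Wh = 407.5 kWh
server rack: 4051 W × 8.5 h × 31 d = 1,067,438 Wh = 1,067 kWh
refrigerator: 143 W × 5.5 h × 31 d = 24,382 Wh = 24.38 kWh
Total energy = 27.71 + 407.5 + 1,067 + 24.38 = 1,527 kWh
Cost = 1,527 kWh × €0.302 = €461.17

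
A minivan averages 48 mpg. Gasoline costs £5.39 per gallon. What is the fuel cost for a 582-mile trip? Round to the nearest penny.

£65.35

Fuel = 582 mi / 48 mpg = 12.12 gal
Cost = 12.12 gal × £5.39/gal = £65.35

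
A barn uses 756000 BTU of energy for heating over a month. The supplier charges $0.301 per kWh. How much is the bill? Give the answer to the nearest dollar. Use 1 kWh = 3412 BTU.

756000 BTU × (0.00029308 kWh/BTU) = 221.6 kWh
Cost = 221.6 kWh × $0.301/kWh = $66.69 ≈ $67

$67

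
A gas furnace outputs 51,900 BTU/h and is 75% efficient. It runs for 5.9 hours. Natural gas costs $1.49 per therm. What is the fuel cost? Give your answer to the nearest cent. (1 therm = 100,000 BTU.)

$6.08

Heat delivered = 51,900 BTU/h × 5.9 h = 306,210 BTU
Gas input = 306,210 / 0.75 = 408,280 BTU
= 408,280 / 100,000 = 4.083 therm
Cost = 4.083 × $1.49/therm = $6.08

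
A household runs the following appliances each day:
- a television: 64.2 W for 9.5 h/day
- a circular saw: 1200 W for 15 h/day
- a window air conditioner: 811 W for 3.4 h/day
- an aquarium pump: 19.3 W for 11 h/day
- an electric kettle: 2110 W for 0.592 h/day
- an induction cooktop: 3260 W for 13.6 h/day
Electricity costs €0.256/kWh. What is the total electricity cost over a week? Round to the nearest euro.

€120

television: 64.2 W × 9.5 h × 7 d = 4,269 Wh = 4.269 kWh
circular saw: 1200 W × 15 h × 7 d = 126,000 Wh = 126 kWh
window air conditioner: 811 W × 3.4 h × 7 d = 19,302 Wh = 19.3 kWh
aquarium pump: 19.3 W × 11 h × 7 d = 1,486 Wh = 1.486 kWh
electric kettle: 2110 W × 0.592 h × 7 d = 8,744 Wh = 8.744 kWh
induction cooktop: 3260 W × 13.6 h × 7 d = 310,352 Wh = 310.4 kWh
Total energy = 4.269 + 126 + 19.3 + 1.486 + 8.744 + 310.4 = 470.2 kWh
Cost = 470.2 kWh × €0.256 = €120.36 ≈ €120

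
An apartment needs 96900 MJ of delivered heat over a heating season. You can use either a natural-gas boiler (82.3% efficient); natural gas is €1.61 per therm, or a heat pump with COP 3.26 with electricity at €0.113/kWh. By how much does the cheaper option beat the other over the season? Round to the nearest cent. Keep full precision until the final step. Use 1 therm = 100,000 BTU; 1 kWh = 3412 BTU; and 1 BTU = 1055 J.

Heat load = 96900 MJ = 96,900,000,000 J / 1055 = 91,848,341 BTU
Gas: input = 91,848,341 / 0.823 = 111,601,873 BTU = 1,116 therm → 1,116 × €1.61 = €1,796.79
Heat pump: 91,848,341 BTU / 3412 = 26,920 kWh heat; / 3.26 = 8,257 kWh in → × €0.113 = €933.09
Difference = |€1,796.79 − €933.09| = €863.70

€863.70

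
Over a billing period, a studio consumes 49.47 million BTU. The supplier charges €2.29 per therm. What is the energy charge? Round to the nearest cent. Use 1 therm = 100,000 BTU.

49.47 million BTU × (10 therm/million BTU) = 494.7 therm
Cost = 494.7 therm × €2.29/therm = €1,132.86

€1132.86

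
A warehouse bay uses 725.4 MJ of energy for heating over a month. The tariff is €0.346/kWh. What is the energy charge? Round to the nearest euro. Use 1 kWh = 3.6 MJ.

€70

725.4 MJ × (0.27778 kWh/MJ) = 201.5 kWh
Cost = 201.5 kWh × €0.346/kWh = €69.72 ≈ €70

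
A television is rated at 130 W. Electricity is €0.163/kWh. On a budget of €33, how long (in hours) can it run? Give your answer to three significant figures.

1560 h

Energy budget = €33 / €0.163 per kWh = 202.5 kWh = 202,454 Wh
Runtime = 202,454 Wh / 130 W = 1,557 h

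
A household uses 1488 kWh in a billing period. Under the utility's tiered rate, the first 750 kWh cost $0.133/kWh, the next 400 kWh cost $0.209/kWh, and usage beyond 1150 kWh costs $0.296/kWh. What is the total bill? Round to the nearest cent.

First 750 kWh × $0.133 = $99.75
Next 400 kWh × $0.209 = $83.60
Remaining 338 kWh × $0.296 = $100.05
Total = $283.40

$283.40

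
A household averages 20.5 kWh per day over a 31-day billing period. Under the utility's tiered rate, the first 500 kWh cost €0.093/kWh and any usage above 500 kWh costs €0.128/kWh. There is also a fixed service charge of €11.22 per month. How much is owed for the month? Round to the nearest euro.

Usage = 20.5 kWh/day × 31 days = 635.5 kWh
First 500 kWh × €0.093 = €46.50
Remaining 135.5 kWh × €0.128 = €17.34
Energy charge = €63.84; + service €11.22 = €75.06 ≈ €75

€75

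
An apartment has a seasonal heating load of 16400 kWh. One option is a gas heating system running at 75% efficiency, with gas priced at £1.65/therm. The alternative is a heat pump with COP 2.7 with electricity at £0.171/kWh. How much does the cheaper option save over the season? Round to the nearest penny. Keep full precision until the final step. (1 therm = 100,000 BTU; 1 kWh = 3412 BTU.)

Heat load = 16400 kWh × 3412 = 55,956,800 BTU
Gas: input = 55,956,800 / 0.75 = 74,609,067 BTU = 746.1 therm → 746.1 × £1.65 = £1,231.05
Heat pump: 55,956,800 BTU / 3412 = 16,400 kWh heat; / 2.7 = 6,074 kWh in → × £0.171 = £1,038.67
Difference = |£1,231.05 − £1,038.67| = £192.38

£192.38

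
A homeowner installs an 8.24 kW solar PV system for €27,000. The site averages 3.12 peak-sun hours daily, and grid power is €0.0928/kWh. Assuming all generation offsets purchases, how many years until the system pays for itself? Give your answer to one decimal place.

Daily generation = 8.24 kW × 3.12 h = 25.71 kWh
Annual generation = 25.71 × 365 = 9383.7 kWh
Annual savings = 9383.7 × €0.0928 = €870.81
Payback = €27,000 / €870.81 = 31 years

31.0 years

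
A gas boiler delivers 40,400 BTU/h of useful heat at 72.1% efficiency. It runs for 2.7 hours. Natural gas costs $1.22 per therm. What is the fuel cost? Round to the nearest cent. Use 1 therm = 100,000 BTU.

Heat delivered = 40,400 BTU/h × 2.7 h = 109,080 BTU
Gas input = 109,080 / 0.721 = 151,290 BTU
= 151,290 / 100,000 = 1.513 therm
Cost = 1.513 × $1.22/therm = $1.85

$1.85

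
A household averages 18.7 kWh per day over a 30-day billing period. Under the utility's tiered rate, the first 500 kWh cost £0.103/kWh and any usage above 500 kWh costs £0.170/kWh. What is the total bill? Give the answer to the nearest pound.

Usage = 18.7 kWh/day × 30 days = 561 kWh
First 500 kWh × £0.103 = £51.50
Remaining 61 kWh × £0.170 = £10.37
Total = £61.87 ≈ £62

£62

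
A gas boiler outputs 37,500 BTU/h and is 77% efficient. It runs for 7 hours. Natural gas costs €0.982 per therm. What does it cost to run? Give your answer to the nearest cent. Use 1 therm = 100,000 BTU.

€3.35

Heat delivered = 37,500 BTU/h × 7 h = 262,500 BTU
Gas input = 262,500 / 0.770 = 340,909 BTU
= 340,909 / 100,000 = 3.409 therm
Cost = 3.409 × €0.982/therm = €3.35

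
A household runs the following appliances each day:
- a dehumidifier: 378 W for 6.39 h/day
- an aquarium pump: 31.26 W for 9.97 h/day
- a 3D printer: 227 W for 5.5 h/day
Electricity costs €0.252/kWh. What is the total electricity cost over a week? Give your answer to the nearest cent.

dehumidifier: 378 W × 6.39 h × 7 d = 16,908 Wh = 16.91 kWh
aquarium pump: 31.26 W × 9.97 h × 7 d = 2,182 Wh = 2.182 kWh
3D printer: 227 W × 5.5 h × 7 d = 8,740 Wh = 8.739 kWh
Total energy = 16.91 + 2.182 + 8.739 = 27.83 kWh
Cost = 27.83 kWh × €0.252 = €7.01

€7.01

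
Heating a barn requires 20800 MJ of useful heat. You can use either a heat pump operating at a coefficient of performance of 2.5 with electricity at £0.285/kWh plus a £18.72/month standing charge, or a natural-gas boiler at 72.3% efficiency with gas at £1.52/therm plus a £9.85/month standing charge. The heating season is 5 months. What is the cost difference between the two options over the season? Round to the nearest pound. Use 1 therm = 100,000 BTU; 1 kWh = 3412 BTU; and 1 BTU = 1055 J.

Heat load = 20800 MJ = 20,800,000,000 J / 1055 = 19,715,640 BTU
Gas: input = 19,715,640 / 0.723 = 27,269,211 BTU = 272.7 therm → 272.7 × £1.52 = £414.49; + 5 × £9.85 standing = £463.74
Heat pump: 19,715,640 BTU / 3412 = 5,778 kWh heat; / 2.5 = 2,311 kWh in → × £0.285 = £658.73; + 5 × £18.72 standing = £752.33
Difference = |£463.74 − £752.33| = £288.59 ≈ £289

£289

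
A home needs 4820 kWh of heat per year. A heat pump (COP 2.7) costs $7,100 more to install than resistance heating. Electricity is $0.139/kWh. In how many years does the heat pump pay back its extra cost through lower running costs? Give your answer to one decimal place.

Resistance: 4820 kWh × $0.139 = $669.98/yr
Heat pump: 4820 / 2.7 = 1785 kWh in → × $0.139 = $248.14/yr
Annual savings = $421.84
Payback = $7,100 / $421.84 = 16.8 years

16.8 years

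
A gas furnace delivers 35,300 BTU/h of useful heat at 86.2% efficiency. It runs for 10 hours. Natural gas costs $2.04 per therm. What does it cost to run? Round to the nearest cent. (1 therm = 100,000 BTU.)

Heat delivered = 35,300 BTU/h × 10 h = 353,000 BTU
Gas input = 353,000 / 0.862 = 409,513 BTU
= 409,513 / 100,000 = 4.095 therm
Cost = 4.095 × $2.04/therm = $8.35

$8.35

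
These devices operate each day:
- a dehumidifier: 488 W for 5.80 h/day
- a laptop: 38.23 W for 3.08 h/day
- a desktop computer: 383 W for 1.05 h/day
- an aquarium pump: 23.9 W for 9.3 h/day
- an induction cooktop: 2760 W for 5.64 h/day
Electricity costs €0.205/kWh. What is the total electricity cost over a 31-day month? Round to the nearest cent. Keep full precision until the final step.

dehumidifier: 488 W × 5.80 h × 31 d = 87,742 Wh = 87.74 kWh
laptop: 38.23 W × 3.08 h × 31 d = 3,650 Wh = 3.65 kWh
desktop computer: 383 W × 1.05 h × 31 d = 12,467 Wh = 12.47 kWh
aquarium pump: 23.9 W × 9.3 h × 31 d = 6,890 Wh = 6.89 kWh
induction cooktop: 2760 W × 5.64 h × 31 d = 482,558 Wh = 482.6 kWh
Total energy = 87.74 + 3.65 + 12.47 + 6.89 + 482.6 = 593.3 kWh
Cost = 593.3 kWh × €0.205 = €121.63

€121.63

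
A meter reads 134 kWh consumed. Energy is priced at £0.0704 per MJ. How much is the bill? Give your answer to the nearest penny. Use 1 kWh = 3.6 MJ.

134 kWh × (3.6 MJ/kWh) = 482.4 MJ
Cost = 482.4 MJ × £0.0704/MJ = £33.96

£33.96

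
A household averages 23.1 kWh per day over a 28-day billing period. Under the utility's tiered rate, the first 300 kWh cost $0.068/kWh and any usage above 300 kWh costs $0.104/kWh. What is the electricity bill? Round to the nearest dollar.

Usage = 23.1 kWh/day × 28 days = 646.8 kWh
First 300 kWh × $0.068 = $20.40
Remaining 346.8 kWh × $0.104 = $36.07
Total = $56.47 ≈ $56

$56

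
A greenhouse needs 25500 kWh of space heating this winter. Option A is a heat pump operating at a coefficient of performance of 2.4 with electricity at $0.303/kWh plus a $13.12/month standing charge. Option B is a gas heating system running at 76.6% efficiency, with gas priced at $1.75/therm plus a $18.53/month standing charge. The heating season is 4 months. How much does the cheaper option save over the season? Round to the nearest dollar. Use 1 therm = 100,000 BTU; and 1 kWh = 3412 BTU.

$1210

Heat load = 25500 kWh × 3412 = 87,006,000 BTU
Gas: input = 87,006,000 / 0.766 = 113,584,856 BTU = 1,136 therm → 1,136 × $1.75 = $1,987.73; + 4 × $18.53 standing = $2,061.85
Heat pump: 87,006,000 BTU / 3412 = 25,500 kWh heat; / 2.4 = 10,620 kWh in → × $0.303 = $3,219.38; + 4 × $13.12 standing = $3,271.86
Difference = |$2,061.85 − $3,271.86| = $1,210.00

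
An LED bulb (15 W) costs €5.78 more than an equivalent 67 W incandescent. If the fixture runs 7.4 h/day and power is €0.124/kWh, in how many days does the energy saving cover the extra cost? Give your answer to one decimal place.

121.1 days

Power saved = 67 − 15 = 52 W
Daily energy saved = 52 W × 7.4 h = 384.8 Wh = 0.3848 kWh
Daily savings = 0.3848 × €0.124 = €0.0477
Payback = €5.78 / €0.0477 per day = 121.1 days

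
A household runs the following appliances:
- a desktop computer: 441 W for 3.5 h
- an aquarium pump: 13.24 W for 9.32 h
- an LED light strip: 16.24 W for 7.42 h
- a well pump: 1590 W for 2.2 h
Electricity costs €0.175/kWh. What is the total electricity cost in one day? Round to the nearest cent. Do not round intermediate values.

desktop computer: 441 W × 3.5 h = 1,544 Wh = 1.544 kWh
aquarium pump: 13.24 W × 9.32 h = 123 Wh = 0.1234 kWh
LED light strip: 16.24 W × 7.42 h = 121 Wh = 0.1205 kWh
well pump: 1590 W × 2.2 h = 3,498 Wh = 3.498 kWh
Total energy = 1.544 + 0.1234 + 0.1205 + 3.498 = 5.285 kWh
Cost = 5.285 kWh × €0.175 = €0.92

€0.92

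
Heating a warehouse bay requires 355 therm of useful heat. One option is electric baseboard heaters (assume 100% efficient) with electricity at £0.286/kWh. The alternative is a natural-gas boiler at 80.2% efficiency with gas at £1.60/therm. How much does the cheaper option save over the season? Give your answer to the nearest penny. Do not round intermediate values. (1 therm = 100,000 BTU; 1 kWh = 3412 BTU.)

£2267.44

Heat load = 355 therm × 100,000 = 35,500,000 BTU
Gas: input = 35,500,000 / 0.802 = 44,264,339 BTU = 442.6 therm → 442.6 × £1.60 = £708.23
Electric: 35,500,000 BTU / 3412 = 10,400 kWh → × £0.286 = £2,975.67
Difference = |£708.23 − £2,975.67| = £2,267.44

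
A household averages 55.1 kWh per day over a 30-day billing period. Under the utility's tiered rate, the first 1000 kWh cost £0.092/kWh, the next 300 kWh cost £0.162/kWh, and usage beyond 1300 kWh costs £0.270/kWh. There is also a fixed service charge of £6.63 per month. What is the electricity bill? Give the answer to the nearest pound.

Usage = 55.1 kWh/day × 30 days = 1653 kWh
First 1000 kWh × £0.092 = £92.00
Next 300 kWh × £0.162 = £48.60
Remaining 353 kWh × £0.270 = £95.31
Energy charge = £235.91; + service £6.63 = £242.54 ≈ £243

£243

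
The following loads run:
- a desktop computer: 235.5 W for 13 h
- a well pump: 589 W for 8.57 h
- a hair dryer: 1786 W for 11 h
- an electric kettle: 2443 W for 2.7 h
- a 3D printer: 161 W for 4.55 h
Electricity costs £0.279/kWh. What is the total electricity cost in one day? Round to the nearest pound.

£10

desktop computer: 235.5 W × 13 h = 3,062 Wh = 3.062 kWh
well pump: 589 W × 8.57 h = 5,048 Wh = 5.048 kWh
hair dryer: 1786 W × 11 h = 19,646 Wh = 19.65 kWh
electric kettle: 2443 W × 2.7 h = 6,596 Wh = 6.596 kWh
3D printer: 161 W × 4.55 h = 733 Wh = 0.7325 kWh
Total energy = 3.062 + 5.048 + 19.65 + 6.596 + 0.7325 = 35.08 kWh
Cost = 35.08 kWh × £0.279 = £9.79 ≈ £10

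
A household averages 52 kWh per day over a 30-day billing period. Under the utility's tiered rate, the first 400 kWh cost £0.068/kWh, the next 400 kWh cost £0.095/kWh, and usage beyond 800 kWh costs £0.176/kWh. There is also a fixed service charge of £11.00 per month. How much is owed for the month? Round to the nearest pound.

Usage = 52 kWh/day × 30 days = 1560 kWh
First 400 kWh × £0.068 = £27.20
Next 400 kWh × £0.095 = £38.00
Remaining 760 kWh × £0.176 = £133.76
Energy charge = £198.96; + service £11.00 = £209.96 ≈ £210

£210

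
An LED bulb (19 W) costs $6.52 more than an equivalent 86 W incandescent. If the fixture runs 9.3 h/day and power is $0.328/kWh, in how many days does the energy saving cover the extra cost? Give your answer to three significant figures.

31.9 days

Power saved = 86 − 19 = 67 W
Daily energy saved = 67 W × 9.3 h = 623.1 Wh = 0.6231 kWh
Daily savings = 0.6231 × $0.328 = $0.2044
Payback = $6.52 / $0.2044 per day = 31.9 days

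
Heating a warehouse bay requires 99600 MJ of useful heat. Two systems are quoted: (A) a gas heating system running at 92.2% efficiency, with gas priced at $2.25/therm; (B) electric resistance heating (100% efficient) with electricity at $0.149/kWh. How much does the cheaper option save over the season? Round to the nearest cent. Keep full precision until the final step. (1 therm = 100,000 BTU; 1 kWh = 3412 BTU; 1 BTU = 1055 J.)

$1818.85

Heat load = 99600 MJ = 99,600,000,000 J / 1055 = 94,407,583 BTU
Gas: input = 94,407,583 / 0.922 = 102,394,342 BTU = 1,024 therm → 1,024 × $2.25 = $2,303.87
Electric: 94,407,583 BTU / 3412 = 27,670 kWh → × $0.149 = $4,122.72
Difference = |$2,303.87 − $4,122.72| = $1,818.85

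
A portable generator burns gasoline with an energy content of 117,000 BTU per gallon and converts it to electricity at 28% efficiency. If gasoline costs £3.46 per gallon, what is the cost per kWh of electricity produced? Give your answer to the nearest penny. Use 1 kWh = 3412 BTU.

Electrical output per gallon = 117,000 BTU × 0.28 / 3412 BTU/kWh = 9.601 kWh
Cost per kWh = £3.46 / 9.601 kWh = £0.360

£0.36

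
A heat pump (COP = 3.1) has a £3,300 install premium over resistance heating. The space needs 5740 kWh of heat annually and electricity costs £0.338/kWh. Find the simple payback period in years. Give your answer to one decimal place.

2.5 years

Resistance: 5740 kWh × £0.338 = £1,940.12/yr
Heat pump: 5740 / 3.1 = 1852 kWh in → × £0.338 = £625.85/yr
Annual savings = £1,314.27
Payback = £3,300 / £1,314.27 = 2.51 years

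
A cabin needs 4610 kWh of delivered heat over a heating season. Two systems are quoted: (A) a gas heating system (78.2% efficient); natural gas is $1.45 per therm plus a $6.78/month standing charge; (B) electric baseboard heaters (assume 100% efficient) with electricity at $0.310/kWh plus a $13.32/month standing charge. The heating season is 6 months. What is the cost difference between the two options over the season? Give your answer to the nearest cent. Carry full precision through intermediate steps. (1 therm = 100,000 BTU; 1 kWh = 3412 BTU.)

$1176.68

Heat load = 4610 kWh × 3412 = 15,729,320 BTU
Gas: input = 15,729,320 / 0.782 = 20,114,220 BTU = 201.1 therm → 201.1 × $1.45 = $291.66; + 6 × $6.78 standing = $332.34
Electric: 15,729,320 BTU / 3412 = 4,610 kWh → × $0.310 = $1,429.10; + 6 × $13.32 standing = $1,509.02
Difference = |$332.34 − $1,509.02| = $1,176.68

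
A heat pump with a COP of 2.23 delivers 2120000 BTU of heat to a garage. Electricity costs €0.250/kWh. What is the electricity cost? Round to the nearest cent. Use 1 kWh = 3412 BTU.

€69.66

Heat delivered = 2,120,000 BTU / 3412 = 621.3 kWh
Electrical input = 621.3 kWh / 2.23 = 278.6 kWh
Cost = 278.6 × €0.250/kWh = €69.66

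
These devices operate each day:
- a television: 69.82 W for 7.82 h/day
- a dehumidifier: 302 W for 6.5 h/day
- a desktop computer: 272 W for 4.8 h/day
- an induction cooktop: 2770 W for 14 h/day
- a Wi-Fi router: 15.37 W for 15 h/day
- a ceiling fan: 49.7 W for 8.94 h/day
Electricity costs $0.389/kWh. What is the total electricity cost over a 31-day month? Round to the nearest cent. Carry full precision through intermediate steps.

$521.79

television: 69.82 W × 7.82 h × 31 d = 16,926 Wh = 16.93 kWh
dehumidifier: 302 W × 6.5 h × 31 d = 60,853 Wh = 60.85 kWh
desktop computer: 272 W × 4.8 h × 31 d = 40,474 Wh = 40.47 kWh
induction cooktop: 2770 W × 14 h × 31 d = 1,202,180 Wh = 1,202 kWh
Wi-Fi router: 15.37 W × 15 h × 31 d = 7,147 Wh = 7.147 kWh
ceiling fan: 49.7 W × 8.94 h × 31 d = 13,774 Wh = 13.77 kWh
Total energy = 16.93 + 60.85 + 40.47 + 1,202 + 7.147 + 13.77 = 1,341 kWh
Cost = 1,341 kWh × $0.389 = $521.79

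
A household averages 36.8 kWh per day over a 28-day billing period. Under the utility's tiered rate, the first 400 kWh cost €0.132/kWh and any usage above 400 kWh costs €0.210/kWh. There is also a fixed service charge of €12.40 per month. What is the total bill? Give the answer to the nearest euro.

Usage = 36.8 kWh/day × 28 days = 1030.4 kWh
First 400 kWh × €0.132 = €52.80
Remaining 630.4 kWh × €0.210 = €132.38
Energy charge = €185.18; + service €12.40 = €197.58 ≈ €198

€198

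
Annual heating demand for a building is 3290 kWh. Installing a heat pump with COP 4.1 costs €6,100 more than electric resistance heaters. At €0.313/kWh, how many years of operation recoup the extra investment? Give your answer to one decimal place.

7.8 years

Resistance: 3290 kWh × €0.313 = €1,029.77/yr
Heat pump: 3290 / 4.1 = 802.4 kWh in → × €0.313 = €251.16/yr
Annual savings = €778.61
Payback = €6,100 / €778.61 = 7.83 years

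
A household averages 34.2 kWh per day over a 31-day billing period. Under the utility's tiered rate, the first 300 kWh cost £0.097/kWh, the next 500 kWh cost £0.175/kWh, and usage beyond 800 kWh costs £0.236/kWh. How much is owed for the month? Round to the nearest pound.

Usage = 34.2 kWh/day × 31 days = 1060.2 kWh
First 300 kWh × £0.097 = £29.10
Next 500 kWh × £0.175 = £87.50
Remaining 260.2 kWh × £0.236 = £61.41
Total = £178.01 ≈ £178

£178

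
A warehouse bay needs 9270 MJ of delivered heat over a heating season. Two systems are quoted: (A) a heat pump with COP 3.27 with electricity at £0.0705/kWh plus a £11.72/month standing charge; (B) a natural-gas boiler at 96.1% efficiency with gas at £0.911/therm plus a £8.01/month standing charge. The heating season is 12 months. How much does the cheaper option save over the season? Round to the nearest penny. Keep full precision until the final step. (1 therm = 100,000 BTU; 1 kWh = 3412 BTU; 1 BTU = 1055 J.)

£16.75

Heat load = 9270 MJ = 9,270,000,000 J / 1055 = 8,786,730 BTU
Gas: input = 8,786,730 / 0.961 = 9,143,319 BTU = 91.43 therm → 91.43 × £0.911 = £83.30; + 12 × £8.01 standing = £179.42
Heat pump: 8,786,730 BTU / 3412 = 2,575 kWh heat; / 3.27 = 787.5 kWh in → × £0.0705 = £55.52; + 12 × £11.72 standing = £196.16
Difference = |£179.42 − £196.16| = £16.75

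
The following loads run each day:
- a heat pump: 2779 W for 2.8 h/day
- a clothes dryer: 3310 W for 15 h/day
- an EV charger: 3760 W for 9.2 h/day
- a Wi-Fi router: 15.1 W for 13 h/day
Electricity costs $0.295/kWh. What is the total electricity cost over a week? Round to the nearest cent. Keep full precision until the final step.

$190.43

heat pump: 2779 W × 2.8 h × 7 d = 54,468 Wh = 54.47 kWh
clothes dryer: 3310 W × 15 h × 7 d = 347,550 Wh = 347.6 kWh
EV charger: 3760 W × 9.2 h × 7 d = 242,144 Wh = 242.1 kWh
Wi-Fi router: 15.1 W × 13 h × 7 d = 1,374 Wh = 1.374 kWh
Total energy = 54.47 + 347.6 + 242.1 + 1.374 = 645.5 kWh
Cost = 645.5 kWh × $0.295 = $190.43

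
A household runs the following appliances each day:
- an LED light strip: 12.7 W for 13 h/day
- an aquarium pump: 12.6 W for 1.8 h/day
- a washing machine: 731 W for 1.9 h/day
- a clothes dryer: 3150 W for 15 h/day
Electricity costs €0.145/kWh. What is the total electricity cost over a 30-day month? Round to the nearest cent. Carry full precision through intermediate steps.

€212.40

LED light strip: 12.7 W × 13 h × 30 d = 4,953 Wh = 4.953 kWh
aquarium pump: 12.6 W × 1.8 h × 30 d = 680 Wh = 0.6804 kWh
washing machine: 731 W × 1.9 h × 30 d = 41,667 Wh = 41.67 kWh
clothes dryer: 3150 W × 15 h × 30 d = 1,417,500 Wh = 1,418 kWh
Total energy = 4.953 + 0.6804 + 41.67 + 1,418 = 1,465 kWh
Cost = 1,465 kWh × €0.145 = €212.40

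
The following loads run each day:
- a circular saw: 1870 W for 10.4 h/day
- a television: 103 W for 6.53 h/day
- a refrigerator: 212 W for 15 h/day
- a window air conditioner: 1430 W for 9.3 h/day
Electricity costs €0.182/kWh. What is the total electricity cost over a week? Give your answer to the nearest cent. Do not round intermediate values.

€46.63

circular saw: 1870 W × 10.4 h × 7 d = 136,136 Wh = 136.1 kWh
television: 103 W × 6.53 h × 7 d = 4,708 Wh = 4.708 kWh
refrigerator: 212 W × 15 h × 7 d = 22,260 Wh = 22.26 kWh
window air conditioner: 1430 W × 9.3 h × 7 d = 93,093 Wh = 93.09 kWh
Total energy = 136.1 + 4.708 + 22.26 + 93.09 = 256.2 kWh
Cost = 256.2 kWh × €0.182 = €46.63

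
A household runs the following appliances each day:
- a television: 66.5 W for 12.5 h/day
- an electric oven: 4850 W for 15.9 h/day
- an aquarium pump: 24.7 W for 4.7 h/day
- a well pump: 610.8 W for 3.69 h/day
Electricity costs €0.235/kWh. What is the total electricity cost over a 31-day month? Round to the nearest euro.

television: 66.5 W × 12.5 h × 31 d = 25,769 Wh = 25.77 kWh
electric oven: 4850 W × 15.9 h × 31 d = 2,390,565 Wh = 2,391 kWh
aquarium pump: 24.7 W × 4.7 h × 31 d = 3,599 Wh = 3.599 kWh
well pump: 610.8 W × 3.69 h × 31 d = 69,869 Wh = 69.87 kWh
Total energy = 25.77 + 2,391 + 3.599 + 69.87 = 2,490 kWh
Cost = 2,490 kWh × €0.235 = €585.10 ≈ €585

€585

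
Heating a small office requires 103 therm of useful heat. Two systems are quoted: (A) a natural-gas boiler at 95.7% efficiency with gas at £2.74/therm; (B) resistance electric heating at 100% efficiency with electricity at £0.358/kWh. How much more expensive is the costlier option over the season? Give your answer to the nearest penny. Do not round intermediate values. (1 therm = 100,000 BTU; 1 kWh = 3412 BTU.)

Heat load = 103 therm × 100,000 = 10,300,000 BTU
Gas: input = 10,300,000 / 0.957 = 10,762,800 BTU = 107.6 therm → 107.6 × £2.74 = £294.90
Electric: 10,300,000 BTU / 3412 = 3,019 kWh → × £0.358 = £1,080.72
Difference = |£294.90 − £1,080.72| = £785.81

£785.81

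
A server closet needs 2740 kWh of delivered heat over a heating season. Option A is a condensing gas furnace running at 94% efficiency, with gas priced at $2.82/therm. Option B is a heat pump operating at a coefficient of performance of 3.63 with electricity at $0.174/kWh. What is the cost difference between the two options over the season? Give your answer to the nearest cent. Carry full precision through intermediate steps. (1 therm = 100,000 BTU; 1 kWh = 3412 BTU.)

Heat load = 2740 kWh × 3412 = 9,348,880 BTU
Gas: input = 9,348,880 / 0.94 = 9,945,617 BTU = 99.46 therm → 99.46 × $2.82 = $280.47
Heat pump: 9,348,880 BTU / 3412 = 2,740 kWh heat; / 3.63 = 754.8 kWh in → × $0.174 = $131.34
Difference = |$280.47 − $131.34| = $149.13

$149.13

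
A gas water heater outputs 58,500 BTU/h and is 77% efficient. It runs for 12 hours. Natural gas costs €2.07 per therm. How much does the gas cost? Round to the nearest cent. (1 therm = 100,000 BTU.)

€18.87

Heat delivered = 58,500 BTU/h × 12 h = 702,000 BTU
Gas input = 702,000 / 0.77 = 911,688 BTU
= 911,688 / 100,000 = 9.117 therm
Cost = 9.117 × €2.07/therm = €18.87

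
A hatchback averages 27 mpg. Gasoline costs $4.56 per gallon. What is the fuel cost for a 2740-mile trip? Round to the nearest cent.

$462.76

Fuel = 2740 mi / 27 mpg = 101.5 gal
Cost = 101.5 gal × $4.56/gal = $462.76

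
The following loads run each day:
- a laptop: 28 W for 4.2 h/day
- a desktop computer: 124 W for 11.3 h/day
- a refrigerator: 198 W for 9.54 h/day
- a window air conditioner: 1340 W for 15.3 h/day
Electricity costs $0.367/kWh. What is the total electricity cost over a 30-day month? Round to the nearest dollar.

laptop: 28 W × 4.2 h × 30 d = 3,528 Wh = 3.528 kWh
desktop computer: 124 W × 11.3 h × 30 d = 42,036 Wh = 42.04 kWh
refrigerator: 198 W × 9.54 h × 30 d = 56,668 Wh = 56.67 kWh
window air conditioner: 1340 W × 15.3 h × 30 d = 615,060 Wh = 615.1 kWh
Total energy = 3.528 + 42.04 + 56.67 + 615.1 = 717.3 kWh
Cost = 717.3 kWh × $0.367 = $263.25 ≈ $263

$263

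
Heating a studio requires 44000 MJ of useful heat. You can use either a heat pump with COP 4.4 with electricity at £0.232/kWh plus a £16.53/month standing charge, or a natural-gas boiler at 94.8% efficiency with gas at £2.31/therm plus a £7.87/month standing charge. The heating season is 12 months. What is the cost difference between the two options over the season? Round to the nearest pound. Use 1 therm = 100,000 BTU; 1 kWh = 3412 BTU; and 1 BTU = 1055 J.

Heat load = 44000 MJ = 44,000,000,000 J / 1055 = 41,706,161 BTU
Gas: input = 41,706,161 / 0.948 = 43,993,841 BTU = 439.9 therm → 439.9 × £2.31 = £1,016.26; + 12 × £7.87 standing = £1,110.70
Heat pump: 41,706,161 BTU / 3412 = 12,220 kWh heat; / 4.4 = 2,778 kWh in → × £0.232 = £644.51; + 12 × £16.53 standing = £842.87
Difference = |£1,110.70 − £842.87| = £267.83 ≈ £268

£268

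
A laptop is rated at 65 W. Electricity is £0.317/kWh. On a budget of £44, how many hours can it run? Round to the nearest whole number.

Energy budget = £44 / £0.317 per kWh = 138.8 kWh = 138,801 Wh
Runtime = 138,801 Wh / 65 W = 2,135 h

2135 h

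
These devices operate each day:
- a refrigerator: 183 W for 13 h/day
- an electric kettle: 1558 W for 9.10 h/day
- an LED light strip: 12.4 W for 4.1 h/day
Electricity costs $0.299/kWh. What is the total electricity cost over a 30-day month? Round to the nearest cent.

$148.97

refrigerator: 183 W × 13 h × 30 d = 71,370 Wh = 71.37 kWh
electric kettle: 1558 W × 9.10 h × 30 d = 425,334 Wh = 425.3 kWh
LED light strip: 12.4 W × 4.1 h × 30 d = 1,525 Wh = 1.525 kWh
Total energy = 71.37 + 425.3 + 1.525 = 498.2 kWh
Cost = 498.2 kWh × $0.299 = $148.97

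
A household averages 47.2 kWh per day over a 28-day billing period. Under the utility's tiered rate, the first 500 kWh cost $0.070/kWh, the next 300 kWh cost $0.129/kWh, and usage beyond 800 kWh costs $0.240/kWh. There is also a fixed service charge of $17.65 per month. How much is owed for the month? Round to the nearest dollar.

Usage = 47.2 kWh/day × 28 days = 1321.6 kWh
First 500 kWh × $0.070 = $35.00
Next 300 kWh × $0.129 = $38.70
Remaining 521.6 kWh × $0.240 = $125.18
Energy charge = $198.88; + service $17.65 = $216.53 ≈ $217

$217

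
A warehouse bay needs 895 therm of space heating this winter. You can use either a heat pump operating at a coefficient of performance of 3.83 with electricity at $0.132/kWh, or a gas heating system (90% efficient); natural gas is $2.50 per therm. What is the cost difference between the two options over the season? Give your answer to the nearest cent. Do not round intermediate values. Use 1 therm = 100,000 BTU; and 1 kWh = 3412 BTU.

Heat load = 895 therm × 100,000 = 89,500,000 BTU
Gas: input = 89,500,000 / 0.90 = 99,444,444 BTU = 994.4 therm → 994.4 × $2.50 = $2,486.11
Heat pump: 89,500,000 BTU / 3412 = 26,230 kWh heat; / 3.83 = 6,849 kWh in → × $0.132 = $904.04
Difference = |$2,486.11 − $904.04| = $1,582.07

$1582.07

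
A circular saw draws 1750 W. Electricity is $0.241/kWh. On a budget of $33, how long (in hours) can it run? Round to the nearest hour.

78 h

Energy budget = $33 / $0.241 per kWh = 136.9 kWh = 136,929 Wh
Runtime = 136,929 Wh / 1750 W = 78.25 h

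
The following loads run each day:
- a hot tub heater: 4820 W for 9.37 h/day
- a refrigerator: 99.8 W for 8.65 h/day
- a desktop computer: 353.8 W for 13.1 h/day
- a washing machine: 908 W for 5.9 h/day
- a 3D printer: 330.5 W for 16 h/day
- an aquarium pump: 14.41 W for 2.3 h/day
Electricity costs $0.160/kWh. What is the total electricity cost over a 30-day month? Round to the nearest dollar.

hot tub heater: 4820 W × 9.37 h × 30 d = 1,354,902 Wh = 1,355 kWh
refrigerator: 99.8 W × 8.65 h × 30 d = 25,898 Wh = 25.9 kWh
desktop computer: 353.8 W × 13.1 h × 30 d = 139,043 Wh = 139 kWh
washing machine: 908 W × 5.9 h × 30 d = 160,716 Wh = 160.7 kWh
3D printer: 330.5 W × 16 h × 30 d = 158,640 Wh = 158.6 kWh
aquarium pump: 14.41 W × 2.3 h × 30 d = 994 Wh = 0.9943 kWh
Total energy = 1,355 + 25.9 + 139 + 160.7 + 158.6 + 0.9943 = 1,840 kWh
Cost = 1,840 kWh × $0.160 = $294.43 ≈ $294

$294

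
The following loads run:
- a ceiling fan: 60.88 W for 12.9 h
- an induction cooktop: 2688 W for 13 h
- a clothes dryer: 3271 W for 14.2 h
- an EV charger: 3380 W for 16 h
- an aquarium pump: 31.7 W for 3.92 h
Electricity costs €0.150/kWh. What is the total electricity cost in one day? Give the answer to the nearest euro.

€20

ceiling fan: 60.88 W × 12.9 h = 785 Wh = 0.7854 kWh
induction cooktop: 2688 W × 13 h = 34,944 Wh = 34.94 kWh
clothes dryer: 3271 W × 14.2 h = 46,448 Wh = 46.45 kWh
EV charger: 3380 W × 16 h = 54,080 Wh = 54.08 kWh
aquarium pump: 31.7 W × 3.92 h = 124 Wh = 0.1243 kWh
Total energy = 0.7854 + 34.94 + 46.45 + 54.08 + 0.1243 = 136.4 kWh
Cost = 136.4 kWh × €0.150 = €20.46 ≈ €20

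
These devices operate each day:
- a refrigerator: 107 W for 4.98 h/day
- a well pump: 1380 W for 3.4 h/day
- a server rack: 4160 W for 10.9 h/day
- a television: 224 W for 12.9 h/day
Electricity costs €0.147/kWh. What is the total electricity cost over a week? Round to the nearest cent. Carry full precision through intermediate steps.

€55.01

refrigerator: 107 W × 4.98 h × 7 d = 3,730 Wh = 3.73 kWh
well pump: 1380 W × 3.4 h × 7 d = 32,844 Wh = 32.84 kWh
server rack: 4160 W × 10.9 h × 7 d = 317,408 Wh = 317.4 kWh
television: 224 W × 12.9 h × 7 d = 20,227 Wh = 20.23 kWh
Total energy = 3.73 + 32.84 + 317.4 + 20.23 = 374.2 kWh
Cost = 374.2 kWh × €0.147 = €55.01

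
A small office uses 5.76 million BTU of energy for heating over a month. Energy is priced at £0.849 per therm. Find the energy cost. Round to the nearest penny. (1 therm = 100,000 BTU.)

£48.90

5.76 million BTU × (10 therm/million BTU) = 57.6 therm
Cost = 57.6 therm × £0.849/therm = £48.90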